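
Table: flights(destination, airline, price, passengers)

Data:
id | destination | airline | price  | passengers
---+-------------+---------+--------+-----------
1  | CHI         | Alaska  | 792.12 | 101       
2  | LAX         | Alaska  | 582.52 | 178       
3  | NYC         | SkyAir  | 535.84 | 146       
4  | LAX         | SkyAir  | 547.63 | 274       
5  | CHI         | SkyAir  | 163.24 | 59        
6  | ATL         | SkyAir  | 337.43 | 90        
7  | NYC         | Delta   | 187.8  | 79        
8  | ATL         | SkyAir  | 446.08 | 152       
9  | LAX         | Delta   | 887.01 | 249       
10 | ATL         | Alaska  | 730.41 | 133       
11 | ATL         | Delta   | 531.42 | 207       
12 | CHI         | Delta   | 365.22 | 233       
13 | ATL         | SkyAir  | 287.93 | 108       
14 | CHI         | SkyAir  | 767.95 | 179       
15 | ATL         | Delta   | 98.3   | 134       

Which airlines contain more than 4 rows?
SELECT airline, COUNT(*) as cnt
FROM flights
GROUP BY airline
HAVING COUNT(*) > 4

Result:
  Delta: 5
  SkyAir: 7

Note: HAVING filters groups after aggregation, WHERE filters rows before.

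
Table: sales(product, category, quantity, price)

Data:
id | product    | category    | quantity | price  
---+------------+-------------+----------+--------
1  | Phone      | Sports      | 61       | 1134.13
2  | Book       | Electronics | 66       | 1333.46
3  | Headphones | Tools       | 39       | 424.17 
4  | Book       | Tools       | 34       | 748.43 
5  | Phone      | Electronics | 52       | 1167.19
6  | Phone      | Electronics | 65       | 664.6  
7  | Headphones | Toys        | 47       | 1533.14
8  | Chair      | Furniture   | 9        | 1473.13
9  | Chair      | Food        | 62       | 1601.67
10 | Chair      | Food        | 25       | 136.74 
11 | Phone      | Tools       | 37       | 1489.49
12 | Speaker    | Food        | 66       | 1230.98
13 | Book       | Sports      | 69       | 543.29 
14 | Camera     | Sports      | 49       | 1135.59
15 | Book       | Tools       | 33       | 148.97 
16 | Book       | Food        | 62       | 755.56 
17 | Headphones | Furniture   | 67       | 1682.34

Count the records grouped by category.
SELECT category, COUNT(*) as count
FROM sales
GROUP BY category

Result:
  Electronics: 3
  Food: 4
  Furniture: 2
  Sports: 3
  Tools: 4
  Toys: 1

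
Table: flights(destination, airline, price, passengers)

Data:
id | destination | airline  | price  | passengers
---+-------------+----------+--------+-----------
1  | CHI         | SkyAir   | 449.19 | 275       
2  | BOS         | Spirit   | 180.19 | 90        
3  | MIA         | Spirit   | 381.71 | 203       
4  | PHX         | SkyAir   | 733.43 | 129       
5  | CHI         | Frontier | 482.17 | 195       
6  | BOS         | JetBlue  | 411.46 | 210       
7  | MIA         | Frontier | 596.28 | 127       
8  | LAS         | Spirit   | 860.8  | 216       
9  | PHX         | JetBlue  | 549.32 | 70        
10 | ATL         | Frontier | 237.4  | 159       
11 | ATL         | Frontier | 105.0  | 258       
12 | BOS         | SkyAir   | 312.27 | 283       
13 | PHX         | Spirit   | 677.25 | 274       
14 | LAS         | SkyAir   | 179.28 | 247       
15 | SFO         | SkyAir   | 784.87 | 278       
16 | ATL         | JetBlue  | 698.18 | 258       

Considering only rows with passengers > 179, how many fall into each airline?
SELECT airline, COUNT(*)
FROM flights
WHERE passengers > 179
GROUP BY airline

Note: WHERE filters rows before grouping.

Result:
  Frontier: 2
  JetBlue: 2
  SkyAir: 4
  Spirit: 3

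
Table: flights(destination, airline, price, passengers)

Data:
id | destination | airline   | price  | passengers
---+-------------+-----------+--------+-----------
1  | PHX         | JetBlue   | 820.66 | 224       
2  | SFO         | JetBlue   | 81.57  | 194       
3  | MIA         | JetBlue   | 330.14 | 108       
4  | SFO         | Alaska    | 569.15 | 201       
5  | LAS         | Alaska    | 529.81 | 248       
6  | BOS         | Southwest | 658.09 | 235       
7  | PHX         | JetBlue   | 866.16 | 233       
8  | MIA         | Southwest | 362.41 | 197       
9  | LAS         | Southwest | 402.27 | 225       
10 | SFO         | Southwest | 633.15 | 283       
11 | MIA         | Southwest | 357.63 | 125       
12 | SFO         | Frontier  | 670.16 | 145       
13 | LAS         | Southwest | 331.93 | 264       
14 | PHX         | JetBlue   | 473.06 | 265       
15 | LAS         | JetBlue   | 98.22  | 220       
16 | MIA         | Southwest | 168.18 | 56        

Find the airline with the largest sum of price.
SELECT airline, SUM(price) as val
FROM flights
GROUP BY airline
ORDER BY val DESC
LIMIT 1

Result: Southwest with sum(price) = 2913.66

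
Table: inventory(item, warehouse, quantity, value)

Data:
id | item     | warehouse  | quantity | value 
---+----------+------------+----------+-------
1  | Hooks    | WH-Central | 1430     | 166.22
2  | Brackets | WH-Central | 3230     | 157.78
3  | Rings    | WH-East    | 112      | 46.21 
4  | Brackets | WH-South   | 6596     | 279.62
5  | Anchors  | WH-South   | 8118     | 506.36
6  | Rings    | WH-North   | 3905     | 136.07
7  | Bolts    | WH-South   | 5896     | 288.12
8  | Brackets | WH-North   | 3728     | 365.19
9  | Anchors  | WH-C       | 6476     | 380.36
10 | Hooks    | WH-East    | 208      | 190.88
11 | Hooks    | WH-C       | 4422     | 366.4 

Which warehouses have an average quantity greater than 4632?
SELECT warehouse, AVG(quantity)
FROM inventory
GROUP BY warehouse
HAVING AVG(quantity) > 4632

Result:
  WH-C: avg=5449.00
  WH-South: avg=6870.00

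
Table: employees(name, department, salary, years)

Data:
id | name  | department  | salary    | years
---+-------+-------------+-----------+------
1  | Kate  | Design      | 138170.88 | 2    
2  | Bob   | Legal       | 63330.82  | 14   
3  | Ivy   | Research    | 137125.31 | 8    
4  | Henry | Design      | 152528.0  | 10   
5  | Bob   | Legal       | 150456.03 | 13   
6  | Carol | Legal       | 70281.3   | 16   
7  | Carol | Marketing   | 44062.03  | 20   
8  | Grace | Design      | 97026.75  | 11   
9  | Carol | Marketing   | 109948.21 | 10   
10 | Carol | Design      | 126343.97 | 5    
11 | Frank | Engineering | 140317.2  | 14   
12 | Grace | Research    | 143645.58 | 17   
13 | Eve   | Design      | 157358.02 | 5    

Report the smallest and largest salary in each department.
SELECT department, MIN(salary), MAX(salary)
FROM employees
GROUP BY department

Result:
  Design: min=97026.75, max=157358.02
  Engineering: min=140317.20, max=140317.20
  Legal: min=63330.82, max=150456.03
  Marketing: min=44062.03, max=109948.21
  Research: min=137125.31, max=143645.58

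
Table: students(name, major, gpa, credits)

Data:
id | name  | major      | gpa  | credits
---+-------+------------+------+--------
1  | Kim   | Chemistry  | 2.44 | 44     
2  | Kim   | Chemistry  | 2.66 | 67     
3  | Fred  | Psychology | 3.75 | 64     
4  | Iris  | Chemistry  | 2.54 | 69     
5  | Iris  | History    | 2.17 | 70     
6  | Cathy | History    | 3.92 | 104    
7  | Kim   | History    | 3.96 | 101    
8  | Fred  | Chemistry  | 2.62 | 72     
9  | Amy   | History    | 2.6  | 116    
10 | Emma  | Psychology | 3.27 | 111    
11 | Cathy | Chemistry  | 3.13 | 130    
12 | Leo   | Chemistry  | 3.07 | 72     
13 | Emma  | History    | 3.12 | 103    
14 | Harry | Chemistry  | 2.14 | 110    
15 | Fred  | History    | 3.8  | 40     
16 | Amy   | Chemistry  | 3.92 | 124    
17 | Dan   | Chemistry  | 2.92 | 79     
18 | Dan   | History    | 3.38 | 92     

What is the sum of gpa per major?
SELECT major, SUM(gpa) as result
FROM students
GROUP BY major

Result:
  Chemistry: 25.44
  History: 22.95
  Psychology: 7.02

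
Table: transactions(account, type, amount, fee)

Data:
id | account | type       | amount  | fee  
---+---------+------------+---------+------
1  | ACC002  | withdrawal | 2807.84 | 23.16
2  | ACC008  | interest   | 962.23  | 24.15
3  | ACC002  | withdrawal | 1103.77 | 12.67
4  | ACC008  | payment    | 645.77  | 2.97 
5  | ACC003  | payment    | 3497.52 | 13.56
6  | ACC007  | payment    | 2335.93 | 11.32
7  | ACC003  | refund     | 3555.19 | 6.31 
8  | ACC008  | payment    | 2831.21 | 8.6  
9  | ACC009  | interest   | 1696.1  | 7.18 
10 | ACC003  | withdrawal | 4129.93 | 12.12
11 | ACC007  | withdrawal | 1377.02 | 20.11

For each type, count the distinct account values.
SELECT type, COUNT(DISTINCT account)
FROM transactions
GROUP BY type

Result:
  interest: 2 distinct
  payment: 3 distinct
  refund: 1 distinct
  withdrawal: 3 distinct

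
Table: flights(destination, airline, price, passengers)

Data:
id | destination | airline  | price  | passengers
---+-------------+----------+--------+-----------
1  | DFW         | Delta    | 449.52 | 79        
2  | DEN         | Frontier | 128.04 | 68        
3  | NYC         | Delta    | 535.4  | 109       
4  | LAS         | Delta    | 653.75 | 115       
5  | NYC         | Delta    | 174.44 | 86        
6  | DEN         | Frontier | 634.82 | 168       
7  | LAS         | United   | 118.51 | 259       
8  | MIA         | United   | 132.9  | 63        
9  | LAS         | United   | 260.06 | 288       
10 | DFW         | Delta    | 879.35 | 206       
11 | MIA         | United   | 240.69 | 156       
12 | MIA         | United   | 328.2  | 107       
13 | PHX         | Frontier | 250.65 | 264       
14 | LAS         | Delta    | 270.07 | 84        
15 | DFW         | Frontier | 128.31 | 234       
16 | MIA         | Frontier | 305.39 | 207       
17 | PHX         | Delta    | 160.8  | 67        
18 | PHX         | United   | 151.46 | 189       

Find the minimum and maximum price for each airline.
SELECT airline, MIN(price), MAX(price)
FROM flights
GROUP BY airline

Result:
  Delta: min=160.80, max=879.35
  Frontier: min=128.04, max=634.82
  United: min=118.51, max=328.20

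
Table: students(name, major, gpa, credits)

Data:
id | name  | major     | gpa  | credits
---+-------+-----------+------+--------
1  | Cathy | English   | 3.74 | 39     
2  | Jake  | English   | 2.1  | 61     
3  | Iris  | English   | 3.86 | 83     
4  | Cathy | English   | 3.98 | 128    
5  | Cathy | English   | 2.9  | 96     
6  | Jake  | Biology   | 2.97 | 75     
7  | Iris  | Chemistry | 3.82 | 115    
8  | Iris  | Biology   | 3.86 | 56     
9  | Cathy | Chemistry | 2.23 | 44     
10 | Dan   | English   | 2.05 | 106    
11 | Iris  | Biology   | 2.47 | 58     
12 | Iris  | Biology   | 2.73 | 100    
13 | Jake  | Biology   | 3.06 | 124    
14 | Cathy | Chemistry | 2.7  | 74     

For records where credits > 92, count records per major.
SELECT major, COUNT(*)
FROM students
WHERE credits > 92
GROUP BY major

Note: WHERE filters rows before grouping.

Result:
  Biology: 2
  Chemistry: 1
  English: 3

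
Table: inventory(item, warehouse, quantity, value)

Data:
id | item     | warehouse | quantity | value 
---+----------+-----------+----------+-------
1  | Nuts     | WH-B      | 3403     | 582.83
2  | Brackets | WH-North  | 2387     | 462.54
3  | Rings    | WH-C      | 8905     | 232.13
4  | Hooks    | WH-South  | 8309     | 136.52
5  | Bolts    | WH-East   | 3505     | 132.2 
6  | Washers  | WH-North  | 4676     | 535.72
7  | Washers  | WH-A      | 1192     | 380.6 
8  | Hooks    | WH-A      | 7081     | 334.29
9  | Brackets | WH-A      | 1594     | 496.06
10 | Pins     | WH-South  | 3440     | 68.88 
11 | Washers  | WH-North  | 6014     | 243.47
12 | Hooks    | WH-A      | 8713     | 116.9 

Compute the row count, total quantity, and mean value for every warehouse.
SELECT warehouse,
       COUNT(*) as cnt,
       SUM(quantity) as total_quantity,
       AVG(value) as avg_value
FROM inventory
GROUP BY warehouse

Result:
  WH-A: 4 records, 18580 total quantity, 331.96 avg value
  WH-B: 1 records, 3403 total quantity, 582.83 avg value
  WH-C: 1 records, 8905 total quantity, 232.13 avg value
  WH-East: 1 records, 3505 total quantity, 132.20 avg value
  WH-North: 3 records, 13077 total quantity, 413.91 avg value
  WH-South: 2 records, 11749 total quantity, 102.70 avg value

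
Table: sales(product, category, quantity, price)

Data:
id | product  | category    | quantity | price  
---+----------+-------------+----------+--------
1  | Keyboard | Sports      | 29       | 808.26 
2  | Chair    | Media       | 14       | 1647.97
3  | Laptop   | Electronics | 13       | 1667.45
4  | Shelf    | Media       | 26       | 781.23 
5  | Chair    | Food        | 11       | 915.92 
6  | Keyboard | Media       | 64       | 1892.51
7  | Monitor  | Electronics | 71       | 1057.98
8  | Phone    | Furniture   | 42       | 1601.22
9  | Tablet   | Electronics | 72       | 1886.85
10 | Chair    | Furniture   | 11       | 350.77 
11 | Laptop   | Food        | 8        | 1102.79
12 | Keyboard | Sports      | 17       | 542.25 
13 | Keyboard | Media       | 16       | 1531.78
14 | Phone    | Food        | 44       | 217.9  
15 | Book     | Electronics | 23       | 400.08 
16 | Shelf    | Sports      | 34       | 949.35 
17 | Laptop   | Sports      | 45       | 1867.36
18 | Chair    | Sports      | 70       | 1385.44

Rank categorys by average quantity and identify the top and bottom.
SELECT category, AVG(quantity)
FROM sales
GROUP BY category
ORDER BY AVG(quantity)

All groups:
  Food: 21.00
  Furniture: 26.50
  Media: 30.00
  Sports: 39.00
  Electronics: 44.75

Highest: Electronics (44.75)
Lowest: Food (21.00)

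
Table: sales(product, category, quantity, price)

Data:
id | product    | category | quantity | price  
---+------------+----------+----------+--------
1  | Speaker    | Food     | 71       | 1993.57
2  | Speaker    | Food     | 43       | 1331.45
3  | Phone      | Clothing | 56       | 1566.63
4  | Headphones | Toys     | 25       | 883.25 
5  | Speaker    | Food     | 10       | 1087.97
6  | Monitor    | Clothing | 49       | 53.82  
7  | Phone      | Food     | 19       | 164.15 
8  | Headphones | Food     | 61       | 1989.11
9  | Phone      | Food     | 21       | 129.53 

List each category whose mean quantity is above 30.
SELECT category, AVG(quantity)
FROM sales
GROUP BY category
HAVING AVG(quantity) > 30

Result:
  Clothing: avg=52.50
  Food: avg=37.50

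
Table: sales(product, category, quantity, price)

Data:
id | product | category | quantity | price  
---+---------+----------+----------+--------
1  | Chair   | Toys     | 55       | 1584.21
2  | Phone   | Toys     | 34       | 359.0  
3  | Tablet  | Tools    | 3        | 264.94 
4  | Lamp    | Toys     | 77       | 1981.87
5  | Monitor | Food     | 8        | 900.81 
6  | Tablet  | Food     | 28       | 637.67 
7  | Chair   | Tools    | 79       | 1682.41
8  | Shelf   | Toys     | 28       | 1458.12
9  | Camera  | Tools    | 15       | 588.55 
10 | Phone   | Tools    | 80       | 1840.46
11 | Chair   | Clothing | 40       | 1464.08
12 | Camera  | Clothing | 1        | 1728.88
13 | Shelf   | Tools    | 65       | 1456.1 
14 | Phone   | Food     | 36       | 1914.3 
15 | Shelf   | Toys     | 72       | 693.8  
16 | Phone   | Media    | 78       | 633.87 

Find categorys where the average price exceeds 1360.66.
SELECT category, AVG(price)
FROM sales
GROUP BY category
HAVING AVG(price) > 1360.66

Result:
  Clothing: avg=1596.48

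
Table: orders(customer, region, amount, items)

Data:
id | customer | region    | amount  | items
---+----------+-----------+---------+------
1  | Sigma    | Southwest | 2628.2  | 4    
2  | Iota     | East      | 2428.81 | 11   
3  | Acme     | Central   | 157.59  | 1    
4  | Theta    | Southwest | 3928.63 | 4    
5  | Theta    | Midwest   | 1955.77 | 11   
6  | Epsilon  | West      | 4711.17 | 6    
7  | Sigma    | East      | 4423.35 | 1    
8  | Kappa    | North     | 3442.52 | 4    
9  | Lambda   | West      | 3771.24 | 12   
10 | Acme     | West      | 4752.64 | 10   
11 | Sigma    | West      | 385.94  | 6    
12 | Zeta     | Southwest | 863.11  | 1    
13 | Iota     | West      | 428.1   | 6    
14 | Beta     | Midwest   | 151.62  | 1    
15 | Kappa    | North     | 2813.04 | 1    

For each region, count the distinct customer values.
SELECT region, COUNT(DISTINCT customer)
FROM orders
GROUP BY region

Result:
  Central: 1 distinct
  East: 2 distinct
  Midwest: 2 distinct
  North: 1 distinct
  Southwest: 3 distinct
  West: 5 distinct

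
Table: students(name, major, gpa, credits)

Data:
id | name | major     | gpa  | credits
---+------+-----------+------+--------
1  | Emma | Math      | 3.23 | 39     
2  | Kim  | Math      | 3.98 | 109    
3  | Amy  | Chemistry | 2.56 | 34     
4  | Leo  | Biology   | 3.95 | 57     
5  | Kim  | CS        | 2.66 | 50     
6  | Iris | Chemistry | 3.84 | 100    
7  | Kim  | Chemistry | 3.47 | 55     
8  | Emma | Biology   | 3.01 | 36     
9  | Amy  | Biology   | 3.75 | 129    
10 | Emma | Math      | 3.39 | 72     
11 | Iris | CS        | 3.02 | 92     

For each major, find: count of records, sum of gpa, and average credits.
SELECT major,
       COUNT(*) as cnt,
       SUM(gpa) as total_gpa,
       AVG(credits) as avg_credits
FROM students
GROUP BY major

Result:
  Biology: 3 records, 10.71 total gpa, 74.00 avg credits
  CS: 2 records, 5.68 total gpa, 71.00 avg credits
  Chemistry: 3 records, 9.87 total gpa, 63.00 avg credits
  Math: 3 records, 10.60 total gpa, 73.33 avg credits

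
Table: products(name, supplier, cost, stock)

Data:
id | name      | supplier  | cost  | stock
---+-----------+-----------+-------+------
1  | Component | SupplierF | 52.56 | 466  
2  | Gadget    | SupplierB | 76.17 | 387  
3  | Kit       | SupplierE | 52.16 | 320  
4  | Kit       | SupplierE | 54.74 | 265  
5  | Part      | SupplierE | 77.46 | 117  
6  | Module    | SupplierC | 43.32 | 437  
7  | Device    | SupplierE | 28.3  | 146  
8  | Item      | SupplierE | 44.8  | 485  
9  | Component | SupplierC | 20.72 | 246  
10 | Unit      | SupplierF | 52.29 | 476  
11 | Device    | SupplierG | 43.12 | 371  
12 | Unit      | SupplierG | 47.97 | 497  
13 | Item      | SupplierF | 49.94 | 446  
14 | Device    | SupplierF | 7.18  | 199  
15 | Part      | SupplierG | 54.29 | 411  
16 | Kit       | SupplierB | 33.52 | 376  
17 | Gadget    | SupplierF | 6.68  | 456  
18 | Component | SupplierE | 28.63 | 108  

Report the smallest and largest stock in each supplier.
SELECT supplier, MIN(stock), MAX(stock)
FROM products
GROUP BY supplier

Result:
  SupplierB: min=376, max=387
  SupplierC: min=246, max=437
  SupplierE: min=108, max=485
  SupplierF: min=199, max=476
  SupplierG: min=371, max=497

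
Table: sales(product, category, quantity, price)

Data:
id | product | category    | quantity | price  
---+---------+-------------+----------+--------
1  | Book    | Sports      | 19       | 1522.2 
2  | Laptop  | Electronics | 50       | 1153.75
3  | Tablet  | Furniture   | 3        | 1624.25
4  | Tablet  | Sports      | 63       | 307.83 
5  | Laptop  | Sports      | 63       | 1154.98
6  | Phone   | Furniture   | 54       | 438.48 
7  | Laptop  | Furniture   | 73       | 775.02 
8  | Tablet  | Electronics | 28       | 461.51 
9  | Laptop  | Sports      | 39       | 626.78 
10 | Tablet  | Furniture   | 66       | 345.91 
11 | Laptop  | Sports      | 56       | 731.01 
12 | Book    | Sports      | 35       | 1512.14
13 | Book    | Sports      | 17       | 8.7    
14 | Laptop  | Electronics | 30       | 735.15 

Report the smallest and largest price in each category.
SELECT category, MIN(price), MAX(price)
FROM sales
GROUP BY category

Result:
  Electronics: min=461.51, max=1153.75
  Furniture: min=345.91, max=1624.25
  Sports: min=8.70, max=1522.20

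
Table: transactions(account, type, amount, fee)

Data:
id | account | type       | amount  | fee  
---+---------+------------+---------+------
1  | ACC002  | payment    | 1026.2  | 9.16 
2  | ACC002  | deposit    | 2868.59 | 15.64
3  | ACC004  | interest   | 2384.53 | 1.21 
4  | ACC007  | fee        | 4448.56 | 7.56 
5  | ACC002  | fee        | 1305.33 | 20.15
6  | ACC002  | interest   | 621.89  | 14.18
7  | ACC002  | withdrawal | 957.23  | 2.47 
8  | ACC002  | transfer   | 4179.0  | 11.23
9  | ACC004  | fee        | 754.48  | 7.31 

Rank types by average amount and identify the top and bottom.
SELECT type, AVG(amount)
FROM transactions
GROUP BY type
ORDER BY AVG(amount)

All groups:
  withdrawal: 957.23
  payment: 1026.20
  interest: 1503.21
  fee: 2169.46
  deposit: 2868.59
  transfer: 4179.00

Highest: transfer (4179.00)
Lowest: withdrawal (957.23)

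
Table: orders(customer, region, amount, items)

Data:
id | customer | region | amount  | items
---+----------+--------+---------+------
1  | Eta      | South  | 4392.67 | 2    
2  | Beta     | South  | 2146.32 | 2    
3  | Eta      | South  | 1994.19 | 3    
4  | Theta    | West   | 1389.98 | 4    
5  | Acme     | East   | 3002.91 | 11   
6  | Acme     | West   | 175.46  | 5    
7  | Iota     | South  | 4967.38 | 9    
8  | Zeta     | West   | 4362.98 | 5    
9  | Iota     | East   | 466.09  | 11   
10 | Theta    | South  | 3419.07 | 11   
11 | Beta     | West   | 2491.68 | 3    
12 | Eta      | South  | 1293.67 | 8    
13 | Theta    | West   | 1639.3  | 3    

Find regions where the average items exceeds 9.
SELECT region, AVG(items)
FROM orders
GROUP BY region
HAVING AVG(items) > 9

Result:
  East: avg=11.00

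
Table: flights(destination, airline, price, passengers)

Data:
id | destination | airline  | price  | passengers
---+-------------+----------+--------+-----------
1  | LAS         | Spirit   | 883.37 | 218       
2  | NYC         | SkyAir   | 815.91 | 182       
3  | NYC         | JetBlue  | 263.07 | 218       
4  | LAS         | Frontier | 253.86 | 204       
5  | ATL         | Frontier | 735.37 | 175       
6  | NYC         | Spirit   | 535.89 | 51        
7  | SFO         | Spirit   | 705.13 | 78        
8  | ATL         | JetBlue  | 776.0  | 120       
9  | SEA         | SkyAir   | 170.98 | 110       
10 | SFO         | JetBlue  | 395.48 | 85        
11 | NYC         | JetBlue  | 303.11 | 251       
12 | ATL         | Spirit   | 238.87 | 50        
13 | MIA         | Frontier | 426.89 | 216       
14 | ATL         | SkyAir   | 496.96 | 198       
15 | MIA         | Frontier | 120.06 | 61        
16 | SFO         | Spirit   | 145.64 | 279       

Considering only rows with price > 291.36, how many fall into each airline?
SELECT airline, COUNT(*)
FROM flights
WHERE price > 291.36
GROUP BY airline

Note: WHERE filters rows before grouping.

Result:
  Frontier: 2
  JetBlue: 3
  SkyAir: 2
  Spirit: 3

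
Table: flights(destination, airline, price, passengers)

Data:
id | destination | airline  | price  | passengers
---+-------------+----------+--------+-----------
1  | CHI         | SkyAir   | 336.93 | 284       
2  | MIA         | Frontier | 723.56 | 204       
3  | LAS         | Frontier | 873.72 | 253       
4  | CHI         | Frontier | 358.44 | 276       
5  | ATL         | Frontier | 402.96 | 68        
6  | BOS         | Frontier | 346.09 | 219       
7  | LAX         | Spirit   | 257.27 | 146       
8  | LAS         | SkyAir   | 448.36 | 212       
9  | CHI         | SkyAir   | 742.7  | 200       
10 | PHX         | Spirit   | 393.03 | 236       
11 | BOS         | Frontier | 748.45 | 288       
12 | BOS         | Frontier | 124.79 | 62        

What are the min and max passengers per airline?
SELECT airline, MIN(passengers), MAX(passengers)
FROM flights
GROUP BY airline

Result:
  Frontier: min=62, max=288
  SkyAir: min=200, max=284
  Spirit: min=146, max=236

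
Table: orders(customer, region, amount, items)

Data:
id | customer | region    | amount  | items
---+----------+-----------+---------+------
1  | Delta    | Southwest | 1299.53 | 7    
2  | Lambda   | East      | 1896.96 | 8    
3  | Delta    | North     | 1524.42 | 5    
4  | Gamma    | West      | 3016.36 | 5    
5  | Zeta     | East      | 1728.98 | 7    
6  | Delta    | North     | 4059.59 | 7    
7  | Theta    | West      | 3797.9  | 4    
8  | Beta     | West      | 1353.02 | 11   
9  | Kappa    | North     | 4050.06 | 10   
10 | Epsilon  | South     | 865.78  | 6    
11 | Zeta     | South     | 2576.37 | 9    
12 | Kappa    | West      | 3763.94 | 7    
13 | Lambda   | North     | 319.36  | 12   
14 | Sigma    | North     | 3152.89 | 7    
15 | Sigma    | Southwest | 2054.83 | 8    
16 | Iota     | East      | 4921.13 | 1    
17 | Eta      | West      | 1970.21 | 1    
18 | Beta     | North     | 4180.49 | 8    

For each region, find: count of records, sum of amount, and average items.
SELECT region,
       COUNT(*) as cnt,
       SUM(amount) as total_amount,
       AVG(items) as avg_items
FROM orders
GROUP BY region

Result:
  East: 3 records, 8547.07 total amount, 5.33 avg items
  North: 6 records, 17286.81 total amount, 8.17 avg items
  South: 2 records, 3442.15 total amount, 7.50 avg items
  Southwest: 2 records, 3354.36 total amount, 7.50 avg items
  West: 5 records, 13901.43 total amount, 5.60 avg items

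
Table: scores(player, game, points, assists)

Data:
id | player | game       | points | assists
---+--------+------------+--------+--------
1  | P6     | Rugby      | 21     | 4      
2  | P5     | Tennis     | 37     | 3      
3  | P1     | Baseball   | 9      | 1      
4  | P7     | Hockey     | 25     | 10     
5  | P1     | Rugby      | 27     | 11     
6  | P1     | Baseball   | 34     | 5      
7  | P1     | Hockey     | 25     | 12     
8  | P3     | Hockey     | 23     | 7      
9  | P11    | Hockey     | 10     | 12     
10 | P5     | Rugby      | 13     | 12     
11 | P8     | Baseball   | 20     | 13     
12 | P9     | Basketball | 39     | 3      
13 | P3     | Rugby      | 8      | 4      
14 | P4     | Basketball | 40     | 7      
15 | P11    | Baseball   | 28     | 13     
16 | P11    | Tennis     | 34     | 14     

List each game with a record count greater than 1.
SELECT game, COUNT(*) as cnt
FROM scores
GROUP BY game
HAVING COUNT(*) > 1

Result:
  Baseball: 4
  Basketball: 2
  Hockey: 4
  Rugby: 4
  Tennis: 2

Note: HAVING filters groups after aggregation, WHERE filters rows before.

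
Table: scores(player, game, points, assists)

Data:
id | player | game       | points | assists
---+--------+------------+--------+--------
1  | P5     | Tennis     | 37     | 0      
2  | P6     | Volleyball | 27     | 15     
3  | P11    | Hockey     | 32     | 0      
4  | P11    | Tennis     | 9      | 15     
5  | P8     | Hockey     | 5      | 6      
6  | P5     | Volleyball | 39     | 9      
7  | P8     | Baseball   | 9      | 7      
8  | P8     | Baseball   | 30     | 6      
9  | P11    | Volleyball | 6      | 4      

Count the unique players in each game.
SELECT game, COUNT(DISTINCT player)
FROM scores
GROUP BY game

Result:
  Baseball: 1 distinct
  Hockey: 2 distinct
  Tennis: 2 distinct
  Volleyball: 3 distinct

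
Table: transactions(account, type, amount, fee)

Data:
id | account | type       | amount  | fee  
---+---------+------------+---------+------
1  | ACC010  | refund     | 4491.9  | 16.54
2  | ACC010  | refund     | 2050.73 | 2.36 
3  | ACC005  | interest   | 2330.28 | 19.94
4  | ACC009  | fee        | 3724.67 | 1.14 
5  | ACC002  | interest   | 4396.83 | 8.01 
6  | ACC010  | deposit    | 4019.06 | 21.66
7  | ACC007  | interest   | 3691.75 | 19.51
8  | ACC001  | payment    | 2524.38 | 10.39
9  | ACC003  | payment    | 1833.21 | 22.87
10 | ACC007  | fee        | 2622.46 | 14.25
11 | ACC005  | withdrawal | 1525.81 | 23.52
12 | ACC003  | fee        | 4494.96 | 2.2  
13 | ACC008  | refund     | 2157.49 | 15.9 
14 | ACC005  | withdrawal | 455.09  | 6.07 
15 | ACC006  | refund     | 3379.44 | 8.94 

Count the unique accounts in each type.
SELECT type, COUNT(DISTINCT account)
FROM transactions
GROUP BY type

Result:
  deposit: 1 distinct
  fee: 3 distinct
  interest: 3 distinct
  payment: 2 distinct
  refund: 3 distinct
  withdrawal: 1 distinct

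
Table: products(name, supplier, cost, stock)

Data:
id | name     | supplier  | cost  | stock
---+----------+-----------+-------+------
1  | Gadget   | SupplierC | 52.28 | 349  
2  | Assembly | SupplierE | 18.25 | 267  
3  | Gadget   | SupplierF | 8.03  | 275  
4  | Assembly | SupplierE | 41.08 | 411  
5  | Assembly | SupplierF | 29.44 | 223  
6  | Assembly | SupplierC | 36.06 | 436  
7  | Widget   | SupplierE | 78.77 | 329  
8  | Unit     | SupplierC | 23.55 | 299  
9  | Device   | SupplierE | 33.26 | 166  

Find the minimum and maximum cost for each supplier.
SELECT supplier, MIN(cost), MAX(cost)
FROM products
GROUP BY supplier

Result:
  SupplierC: min=23.55, max=52.28
  SupplierE: min=18.25, max=78.77
  SupplierF: min=8.03, max=29.44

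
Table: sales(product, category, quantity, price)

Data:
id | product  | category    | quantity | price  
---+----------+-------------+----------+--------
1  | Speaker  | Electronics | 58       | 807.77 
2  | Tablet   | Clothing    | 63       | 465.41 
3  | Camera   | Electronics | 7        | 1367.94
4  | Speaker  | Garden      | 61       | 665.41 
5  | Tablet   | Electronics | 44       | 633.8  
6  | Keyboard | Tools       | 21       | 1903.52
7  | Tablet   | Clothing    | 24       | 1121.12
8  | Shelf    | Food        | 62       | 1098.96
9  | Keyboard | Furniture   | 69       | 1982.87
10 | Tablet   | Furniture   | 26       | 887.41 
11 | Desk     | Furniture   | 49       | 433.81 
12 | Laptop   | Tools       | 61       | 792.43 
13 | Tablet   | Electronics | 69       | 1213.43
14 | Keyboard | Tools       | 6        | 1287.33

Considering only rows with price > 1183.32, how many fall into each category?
SELECT category, COUNT(*)
FROM sales
WHERE price > 1183.32
GROUP BY category

Note: WHERE filters rows before grouping.

Result:
  Electronics: 2
  Furniture: 1
  Tools: 2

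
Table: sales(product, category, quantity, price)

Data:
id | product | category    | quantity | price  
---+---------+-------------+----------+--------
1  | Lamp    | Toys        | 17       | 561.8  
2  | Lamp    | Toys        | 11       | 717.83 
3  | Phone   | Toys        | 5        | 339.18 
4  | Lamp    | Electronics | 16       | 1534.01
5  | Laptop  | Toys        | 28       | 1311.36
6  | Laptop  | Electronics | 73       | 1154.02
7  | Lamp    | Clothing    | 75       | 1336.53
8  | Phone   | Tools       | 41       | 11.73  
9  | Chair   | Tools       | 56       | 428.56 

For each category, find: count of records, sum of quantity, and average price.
SELECT category,
       COUNT(*) as cnt,
       SUM(quantity) as total_quantity,
       AVG(price) as avg_price
FROM sales
GROUP BY category

Result:
  Clothing: 1 records, 75 total quantity, 1336.53 avg price
  Electronics: 2 records, 89 total quantity, 1344.02 avg price
  Tools: 2 records, 97 total quantity, 220.15 avg price
  Toys: 4 records, 61 total quantity, 732.54 avg price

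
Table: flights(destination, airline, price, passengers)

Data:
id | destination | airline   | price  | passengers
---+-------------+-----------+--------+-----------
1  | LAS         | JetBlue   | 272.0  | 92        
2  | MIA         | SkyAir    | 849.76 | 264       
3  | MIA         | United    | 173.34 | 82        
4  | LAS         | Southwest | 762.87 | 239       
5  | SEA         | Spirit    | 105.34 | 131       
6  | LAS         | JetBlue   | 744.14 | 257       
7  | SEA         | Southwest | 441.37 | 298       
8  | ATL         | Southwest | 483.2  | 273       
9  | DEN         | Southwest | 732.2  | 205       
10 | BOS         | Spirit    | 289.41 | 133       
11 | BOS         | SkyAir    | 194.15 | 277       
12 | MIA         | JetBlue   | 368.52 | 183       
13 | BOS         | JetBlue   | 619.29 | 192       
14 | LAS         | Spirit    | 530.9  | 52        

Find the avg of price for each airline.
SELECT airline, AVG(price) as result
FROM flights
GROUP BY airline

Result:
  JetBlue: 500.99
  SkyAir: 521.96
  Southwest: 604.91
  Spirit: 308.55
  United: 173.34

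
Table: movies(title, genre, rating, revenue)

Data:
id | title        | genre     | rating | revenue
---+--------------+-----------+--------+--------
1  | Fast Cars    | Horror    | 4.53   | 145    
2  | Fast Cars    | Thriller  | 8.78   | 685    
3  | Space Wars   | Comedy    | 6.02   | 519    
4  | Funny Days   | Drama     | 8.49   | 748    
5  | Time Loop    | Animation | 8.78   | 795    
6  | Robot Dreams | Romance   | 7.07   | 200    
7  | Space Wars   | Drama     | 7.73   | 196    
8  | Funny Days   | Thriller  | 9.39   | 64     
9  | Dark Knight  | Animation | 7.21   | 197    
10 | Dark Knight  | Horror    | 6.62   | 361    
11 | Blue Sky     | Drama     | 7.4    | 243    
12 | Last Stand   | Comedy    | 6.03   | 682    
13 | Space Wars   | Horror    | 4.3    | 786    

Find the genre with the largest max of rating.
SELECT genre, MAX(rating) as val
FROM movies
GROUP BY genre
ORDER BY val DESC
LIMIT 1

Result: Thriller with max(rating) = 9.39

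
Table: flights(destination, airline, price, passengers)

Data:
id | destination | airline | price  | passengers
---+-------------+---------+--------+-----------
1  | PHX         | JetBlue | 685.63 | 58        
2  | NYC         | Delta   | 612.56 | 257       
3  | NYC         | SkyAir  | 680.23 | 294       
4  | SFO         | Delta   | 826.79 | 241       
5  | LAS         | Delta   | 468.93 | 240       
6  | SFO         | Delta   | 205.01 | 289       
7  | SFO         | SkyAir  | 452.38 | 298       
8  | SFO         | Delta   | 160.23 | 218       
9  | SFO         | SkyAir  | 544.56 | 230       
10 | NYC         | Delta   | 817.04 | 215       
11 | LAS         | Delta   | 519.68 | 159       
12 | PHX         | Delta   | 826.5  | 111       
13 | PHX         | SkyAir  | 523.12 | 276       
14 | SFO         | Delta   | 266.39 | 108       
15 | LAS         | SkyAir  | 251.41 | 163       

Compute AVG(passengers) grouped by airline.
SELECT airline, AVG(passengers) as result
FROM flights
GROUP BY airline

Result:
  Delta: 204.22
  JetBlue: 58.00
  SkyAir: 252.20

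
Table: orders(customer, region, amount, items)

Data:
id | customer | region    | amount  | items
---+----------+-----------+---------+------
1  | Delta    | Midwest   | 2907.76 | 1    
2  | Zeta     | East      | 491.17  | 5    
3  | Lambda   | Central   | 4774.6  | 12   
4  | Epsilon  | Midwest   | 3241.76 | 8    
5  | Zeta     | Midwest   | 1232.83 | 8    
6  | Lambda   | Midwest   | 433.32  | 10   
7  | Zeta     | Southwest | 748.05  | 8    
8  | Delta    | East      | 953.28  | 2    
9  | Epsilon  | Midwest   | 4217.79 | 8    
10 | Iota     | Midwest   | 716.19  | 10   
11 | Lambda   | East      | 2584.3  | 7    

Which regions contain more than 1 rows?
SELECT region, COUNT(*) as cnt
FROM orders
GROUP BY region
HAVING COUNT(*) > 1

Result:
  East: 3
  Midwest: 6

Note: HAVING filters groups after aggregation, WHERE filters rows before.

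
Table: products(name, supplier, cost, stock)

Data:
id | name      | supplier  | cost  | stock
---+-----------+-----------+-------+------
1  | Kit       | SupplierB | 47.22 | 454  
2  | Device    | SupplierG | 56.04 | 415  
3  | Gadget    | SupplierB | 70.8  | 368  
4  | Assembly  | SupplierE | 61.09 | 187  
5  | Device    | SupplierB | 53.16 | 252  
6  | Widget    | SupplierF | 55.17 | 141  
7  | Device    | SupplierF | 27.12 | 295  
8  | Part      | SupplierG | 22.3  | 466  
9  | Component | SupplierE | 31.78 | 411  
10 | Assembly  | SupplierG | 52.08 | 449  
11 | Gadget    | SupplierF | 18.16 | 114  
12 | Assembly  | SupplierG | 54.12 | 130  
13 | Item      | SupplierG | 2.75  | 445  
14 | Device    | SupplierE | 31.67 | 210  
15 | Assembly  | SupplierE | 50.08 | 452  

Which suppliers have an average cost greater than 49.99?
SELECT supplier, AVG(cost)
FROM products
GROUP BY supplier
HAVING AVG(cost) > 49.99

Result:
  SupplierB: avg=57.06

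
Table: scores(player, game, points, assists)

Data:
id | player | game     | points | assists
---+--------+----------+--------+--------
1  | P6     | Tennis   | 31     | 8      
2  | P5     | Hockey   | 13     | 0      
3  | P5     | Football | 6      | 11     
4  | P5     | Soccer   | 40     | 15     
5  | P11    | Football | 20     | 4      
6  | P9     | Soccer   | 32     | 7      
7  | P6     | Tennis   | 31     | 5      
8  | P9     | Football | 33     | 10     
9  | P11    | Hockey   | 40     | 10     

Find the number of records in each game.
SELECT game, COUNT(*) as count
FROM scores
GROUP BY game

Result:
  Football: 3
  Hockey: 2
  Soccer: 2
  Tennis: 2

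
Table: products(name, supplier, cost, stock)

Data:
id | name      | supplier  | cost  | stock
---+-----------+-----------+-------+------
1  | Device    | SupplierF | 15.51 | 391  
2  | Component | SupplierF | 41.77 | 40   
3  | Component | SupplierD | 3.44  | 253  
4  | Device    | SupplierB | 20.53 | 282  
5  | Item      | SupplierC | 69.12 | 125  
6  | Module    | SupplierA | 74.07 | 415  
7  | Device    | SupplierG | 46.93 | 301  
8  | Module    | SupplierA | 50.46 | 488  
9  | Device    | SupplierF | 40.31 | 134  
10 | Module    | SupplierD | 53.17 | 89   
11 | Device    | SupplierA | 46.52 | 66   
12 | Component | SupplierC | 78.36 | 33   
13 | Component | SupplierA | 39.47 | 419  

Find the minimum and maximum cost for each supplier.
SELECT supplier, MIN(cost), MAX(cost)
FROM products
GROUP BY supplier

Result:
  SupplierA: min=39.47, max=74.07
  SupplierB: min=20.53, max=20.53
  SupplierC: min=69.12, max=78.36
  SupplierD: min=3.44, max=53.17
  SupplierF: min=15.51, max=41.77
  SupplierG: min=46.93, max=46.93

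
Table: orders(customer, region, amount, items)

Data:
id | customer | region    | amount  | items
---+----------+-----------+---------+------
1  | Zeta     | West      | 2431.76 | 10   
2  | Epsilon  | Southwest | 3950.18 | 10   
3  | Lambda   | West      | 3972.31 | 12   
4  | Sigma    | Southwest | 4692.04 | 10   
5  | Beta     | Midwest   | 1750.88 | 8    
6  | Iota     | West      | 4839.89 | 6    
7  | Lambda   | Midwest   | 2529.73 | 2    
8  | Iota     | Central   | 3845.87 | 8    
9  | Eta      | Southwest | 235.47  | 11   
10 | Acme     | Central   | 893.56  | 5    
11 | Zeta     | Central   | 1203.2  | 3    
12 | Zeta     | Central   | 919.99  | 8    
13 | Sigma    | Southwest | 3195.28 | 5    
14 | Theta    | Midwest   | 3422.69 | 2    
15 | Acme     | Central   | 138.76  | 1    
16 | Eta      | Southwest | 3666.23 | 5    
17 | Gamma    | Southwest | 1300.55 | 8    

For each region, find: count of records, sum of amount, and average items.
SELECT region,
       COUNT(*) as cnt,
       SUM(amount) as total_amount,
       AVG(items) as avg_items
FROM orders
GROUP BY region

Result:
  Central: 5 records, 7001.38 total amount, 5.00 avg items
  Midwest: 3 records, 7703.30 total amount, 4.00 avg items
  Southwest: 6 records, 17039.75 total amount, 8.17 avg items
  West: 3 records, 11243.96 total amount, 9.33 avg items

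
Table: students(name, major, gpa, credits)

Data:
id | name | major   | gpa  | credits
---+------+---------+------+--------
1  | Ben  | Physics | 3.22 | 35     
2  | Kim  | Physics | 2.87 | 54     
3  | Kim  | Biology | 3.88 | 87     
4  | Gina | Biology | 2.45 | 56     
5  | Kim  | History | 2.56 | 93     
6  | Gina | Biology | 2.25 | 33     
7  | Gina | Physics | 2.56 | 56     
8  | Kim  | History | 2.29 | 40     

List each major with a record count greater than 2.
SELECT major, COUNT(*) as cnt
FROM students
GROUP BY major
HAVING COUNT(*) > 2

Result:
  Biology: 3
  Physics: 3

Note: HAVING filters groups after aggregation, WHERE filters rows before.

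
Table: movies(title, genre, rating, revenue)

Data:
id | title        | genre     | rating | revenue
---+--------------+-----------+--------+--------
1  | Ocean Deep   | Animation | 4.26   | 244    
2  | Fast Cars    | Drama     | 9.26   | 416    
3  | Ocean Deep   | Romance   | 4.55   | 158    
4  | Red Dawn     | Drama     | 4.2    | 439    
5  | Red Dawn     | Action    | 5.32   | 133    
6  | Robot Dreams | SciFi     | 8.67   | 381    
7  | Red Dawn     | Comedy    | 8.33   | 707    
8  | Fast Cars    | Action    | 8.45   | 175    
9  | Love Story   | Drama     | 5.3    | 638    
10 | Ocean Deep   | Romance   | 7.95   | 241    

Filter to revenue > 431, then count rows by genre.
SELECT genre, COUNT(*)
FROM movies
WHERE revenue > 431
GROUP BY genre

Note: WHERE filters rows before grouping.

Result:
  Comedy: 1
  Drama: 2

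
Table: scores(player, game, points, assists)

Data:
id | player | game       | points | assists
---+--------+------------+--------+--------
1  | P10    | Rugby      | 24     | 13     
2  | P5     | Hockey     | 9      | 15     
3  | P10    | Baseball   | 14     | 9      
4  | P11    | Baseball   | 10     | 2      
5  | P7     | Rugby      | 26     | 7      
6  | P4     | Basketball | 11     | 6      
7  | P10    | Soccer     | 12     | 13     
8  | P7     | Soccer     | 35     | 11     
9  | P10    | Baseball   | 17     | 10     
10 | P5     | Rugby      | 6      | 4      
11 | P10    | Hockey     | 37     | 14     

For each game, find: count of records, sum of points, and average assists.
SELECT game,
       COUNT(*) as cnt,
       SUM(points) as total_points,
       AVG(assists) as avg_assists
FROM scores
GROUP BY game

Result:
  Baseball: 3 records, 41 total points, 7.00 avg assists
  Basketball: 1 records, 11 total points, 6.00 avg assists
  Hockey: 2 records, 46 total points, 14.50 avg assists
  Rugby: 3 records, 56 total points, 8.00 avg assists
  Soccer: 2 records, 47 total points, 12.00 avg assists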